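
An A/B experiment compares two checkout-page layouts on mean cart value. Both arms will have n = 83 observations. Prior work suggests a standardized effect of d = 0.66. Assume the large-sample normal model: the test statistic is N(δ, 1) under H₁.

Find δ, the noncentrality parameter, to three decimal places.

δ ≈ 4.252

δ = d·√(n/2) = 0.66 × √(83/2) = 4.2518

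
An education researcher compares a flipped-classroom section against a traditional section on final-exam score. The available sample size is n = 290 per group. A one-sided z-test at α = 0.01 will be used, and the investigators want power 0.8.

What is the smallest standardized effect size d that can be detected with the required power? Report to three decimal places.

d ≈ 0.263

Need Φ(δ − 2.326) = 0.8, so δ = 2.326 + 0.842 = 3.168.
δ = d·√(n/2) ⇒ d = δ/√(n/2) = 3.168/√(290/2) = 0.2631.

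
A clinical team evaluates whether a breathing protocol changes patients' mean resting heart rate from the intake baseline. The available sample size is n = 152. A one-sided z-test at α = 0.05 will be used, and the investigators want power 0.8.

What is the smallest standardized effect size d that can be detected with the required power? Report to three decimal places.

Need Φ(δ − 1.645) = 0.8, so δ = 1.645 + 0.842 = 2.486.
δ = d·√n ⇒ d = δ/√n = 2.486/√152 = 0.2017.

d ≈ 0.202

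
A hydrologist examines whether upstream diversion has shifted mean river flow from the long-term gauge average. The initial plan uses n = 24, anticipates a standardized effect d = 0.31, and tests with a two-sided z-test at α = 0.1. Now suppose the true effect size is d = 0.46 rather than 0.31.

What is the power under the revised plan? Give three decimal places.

With d = 0.46: δ = d·√n = 0.46 × √24 = 2.2535. Critical value z_{0.05} = 1.645.
Revised power = Φ(δ − 1.645) + Φ(−δ − 1.645) = Φ(0.609) + Φ(-3.898) = 0.7286 + 0.0000 = 0.7287.

Power ≈ 0.729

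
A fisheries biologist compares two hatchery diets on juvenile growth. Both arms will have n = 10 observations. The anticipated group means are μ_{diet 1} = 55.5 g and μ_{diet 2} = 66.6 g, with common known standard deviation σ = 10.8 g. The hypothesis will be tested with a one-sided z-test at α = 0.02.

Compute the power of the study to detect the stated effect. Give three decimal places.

Power ≈ 0.597

Standardized effect: d = |μ_{diet 1} − μ_{diet 2}| / σ = |55.5 − 66.6| / 10.8 = 1.0278
Noncentrality parameter: δ = d·√(n/2) = 1.0278 × √(10/2) = 2.2982
One-sided α = 0.02 → critical value z_{0.02} = 2.054.
Power = P(Z > 2.054 − δ) = Φ(0.244) = 0.5966.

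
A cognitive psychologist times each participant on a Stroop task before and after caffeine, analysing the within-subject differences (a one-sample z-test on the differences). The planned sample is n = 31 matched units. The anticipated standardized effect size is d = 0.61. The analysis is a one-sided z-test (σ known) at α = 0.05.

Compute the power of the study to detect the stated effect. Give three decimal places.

Noncentrality parameter: δ = d·√n = 0.61 × √31 = 3.3963
One-sided α = 0.05 → critical value z_{0.05} = 1.645.
Power = Φ(δ − 1.645) = Φ(1.751) = 0.9601.

Power ≈ 0.960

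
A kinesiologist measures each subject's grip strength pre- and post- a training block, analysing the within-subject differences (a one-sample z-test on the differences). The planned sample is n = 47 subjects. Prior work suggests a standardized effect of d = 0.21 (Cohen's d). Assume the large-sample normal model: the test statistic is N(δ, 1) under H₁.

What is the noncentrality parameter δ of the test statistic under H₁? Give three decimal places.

δ = d·√n = 0.21 × √47 = 1.4397

δ ≈ 1.440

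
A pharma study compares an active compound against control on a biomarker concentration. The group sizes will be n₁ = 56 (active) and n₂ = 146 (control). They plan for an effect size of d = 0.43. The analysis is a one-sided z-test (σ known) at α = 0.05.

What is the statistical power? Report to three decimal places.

Power ≈ 0.862

Noncentrality parameter: δ = d / √(1/n₁ + 1/n₂) = 0.43 / √(1/56 + 1/146) = 2.7357
One-sided α = 0.05 → critical value z_{0.05} = 1.645.
Power = Φ(δ − 1.645) = Φ(1.091) = 0.8623.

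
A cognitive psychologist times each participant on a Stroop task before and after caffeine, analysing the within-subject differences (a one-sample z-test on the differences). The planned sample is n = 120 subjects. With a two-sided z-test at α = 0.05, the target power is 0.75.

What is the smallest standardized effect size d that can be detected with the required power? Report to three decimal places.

d ≈ 0.240

Need Φ(δ − 1.960) = 0.75, so δ = 1.960 + 0.674 = 2.634.
(The second rejection-region term Φ(−δ − z_{α/2}) is negligible and dropped.)
δ = d·√n ⇒ d = δ/√n = 2.634/√120 = 0.2405.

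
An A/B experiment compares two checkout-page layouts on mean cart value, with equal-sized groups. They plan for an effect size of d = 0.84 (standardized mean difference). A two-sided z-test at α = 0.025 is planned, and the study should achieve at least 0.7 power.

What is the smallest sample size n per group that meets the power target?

n = 22 per group

For power 0.7 need Φ(δ − z_{0.0125}) = 0.7, so δ = z_{0.0125} + z_{0.30} = 2.241 + 0.524 = 2.766.
(The Φ(−δ − z_{α/2}) term is vanishingly small for δ > 0 and is dropped in the standard sample-size formula.)
δ = d·√(n/2) ⇒ n = 2(δ/d)² = 2 × (2.766 / 0.84)² = 21.68.
Round up to the next whole unit.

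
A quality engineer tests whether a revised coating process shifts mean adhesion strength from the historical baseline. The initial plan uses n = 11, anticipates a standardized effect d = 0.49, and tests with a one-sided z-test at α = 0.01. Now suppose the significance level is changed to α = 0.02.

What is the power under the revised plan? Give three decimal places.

δ = d·√n = 0.49 × √11 = 1.6251 (unchanged). New critical value: z_{0.02} = 2.054.
Revised power = P(Z > 2.054 − δ) = Φ(-0.429) = 0.3341.

Power ≈ 0.334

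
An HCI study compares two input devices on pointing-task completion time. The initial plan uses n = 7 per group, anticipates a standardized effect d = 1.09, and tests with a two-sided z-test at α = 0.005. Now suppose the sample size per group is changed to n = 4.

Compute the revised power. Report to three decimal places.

With n = 4 per group: δ = d·√(n/2) = 1.09 × √(4/2) = 1.5415. Critical value z_{0.0025} = 2.807.
Revised power = Φ(δ − 2.807) + Φ(−δ − 2.807) = Φ(-1.266) + Φ(-4.349) = 0.1028 + 0.0000 = 0.1028.

Power ≈ 0.103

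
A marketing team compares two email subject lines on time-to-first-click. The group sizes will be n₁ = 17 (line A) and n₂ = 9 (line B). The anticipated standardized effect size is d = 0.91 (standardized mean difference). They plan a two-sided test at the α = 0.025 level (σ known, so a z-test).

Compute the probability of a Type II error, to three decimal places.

β ≈ 0.514

Noncentrality parameter: δ = d / √(1/n₁ + 1/n₂) = 0.91 / √(1/17 + 1/9) = 2.2075
Two-sided α = 0.025 → critical value z_{0.0125} = 2.241.
Power = Φ(δ − 2.241) + Φ(−δ − 2.241) = Φ(-0.034) + Φ(-4.449) = 0.4865 + 0.0000 = 0.4865.
Type II error: β = 1 − power = 1 − 0.4865 = 0.5135.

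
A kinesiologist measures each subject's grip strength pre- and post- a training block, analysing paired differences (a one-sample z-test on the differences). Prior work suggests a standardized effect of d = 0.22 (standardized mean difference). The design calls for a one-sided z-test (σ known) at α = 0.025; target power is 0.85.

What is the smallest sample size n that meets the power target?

n = 186

For power 0.85 need Φ(δ − z_{0.025}) = 0.85, so δ = z_{0.025} + z_{0.15} = 1.960 + 1.036 = 2.996.
δ = d·√n ⇒ n = (δ/d)² = (2.996 / 0.22)² = 185.50.
Round up to the next whole unit.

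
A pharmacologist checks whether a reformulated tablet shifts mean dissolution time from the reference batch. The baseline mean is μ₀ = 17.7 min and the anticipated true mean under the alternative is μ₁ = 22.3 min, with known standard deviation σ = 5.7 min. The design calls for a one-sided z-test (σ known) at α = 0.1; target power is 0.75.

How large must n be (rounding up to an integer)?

n = 6

Standardized effect: d = |μ₁ − μ₀| / σ = |22.3 − 17.7| / 5.7 = 0.8070
For power 0.75 need Φ(δ − z_{0.1}) = 0.75, so δ = z_{0.1} + z_{0.25} = 1.282 + 0.674 = 1.956.
δ = d·√n ⇒ n = (δ/d)² = (1.956 / 0.8070)² = 5.87.
Round up to the next whole unit.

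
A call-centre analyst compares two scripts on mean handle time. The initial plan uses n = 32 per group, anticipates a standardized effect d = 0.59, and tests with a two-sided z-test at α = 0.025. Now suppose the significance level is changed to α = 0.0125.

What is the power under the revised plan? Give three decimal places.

δ = d·√(n/2) = 0.59 × √(32/2) = 2.3600 (unchanged). New critical value: z_{0.0063} = 2.498.
Revised power = Φ(δ − 2.498) + Φ(−δ − 2.498) = Φ(-0.138) + Φ(-4.858) = 0.4452 + 0.0000 = 0.4452.

Power ≈ 0.445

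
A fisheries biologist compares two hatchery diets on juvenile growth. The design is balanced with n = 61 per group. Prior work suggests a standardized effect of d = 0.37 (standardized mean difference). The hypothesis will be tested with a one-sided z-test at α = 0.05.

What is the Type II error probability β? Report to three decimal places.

β ≈ 0.345

Noncentrality parameter: δ = d·√(n/2) = 0.37 × √(61/2) = 2.0434
Critical value for a one-sided test at α = 0.05: z_α = 1.645.
Power = P(Z > 1.645 − δ) = Φ(0.399) = 0.6549.
Type II error: β = 1 − power = 1 − 0.6549 = 0.3451.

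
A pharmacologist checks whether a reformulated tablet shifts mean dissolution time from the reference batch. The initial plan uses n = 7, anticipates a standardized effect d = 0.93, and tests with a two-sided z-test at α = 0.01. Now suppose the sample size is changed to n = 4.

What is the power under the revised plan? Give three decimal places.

With n = 4: δ = d·√n = 0.93 × √4 = 1.8600. Critical value z_{0.005} = 2.576.
Revised power = Φ(δ − 2.576) + Φ(−δ − 2.576) = Φ(-0.716) + Φ(-4.436) = 0.2370 + 0.0000 = 0.2371.

Power ≈ 0.237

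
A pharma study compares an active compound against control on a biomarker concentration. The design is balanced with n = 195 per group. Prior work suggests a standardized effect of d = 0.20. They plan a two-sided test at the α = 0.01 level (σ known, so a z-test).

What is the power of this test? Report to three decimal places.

Noncentrality parameter: δ = d·√(n/2) = 0.20 × √(195/2) = 1.9748
Two-sided α = 0.01 → critical value z_{0.005} = 2.576.
Power = Φ(δ − 2.576) + Φ(−δ − 2.576) = Φ(-0.601) + Φ(-4.551) = 0.2739 + 0.0000 = 0.2739.

Power ≈ 0.274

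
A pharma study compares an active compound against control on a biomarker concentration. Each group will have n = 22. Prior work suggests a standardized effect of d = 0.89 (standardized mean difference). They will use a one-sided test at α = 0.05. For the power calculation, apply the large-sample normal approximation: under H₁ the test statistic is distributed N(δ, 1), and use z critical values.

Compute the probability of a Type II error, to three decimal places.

β ≈ 0.096

Noncentrality parameter: δ = d·√(n/2) = 0.89 × √(22/2) = 2.9518
Critical value for a one-sided test at α = 0.05: z_α = 1.645.
Power = Φ(δ − 1.645) = Φ(1.307) = 0.9044.
Type II error: β = 1 − power = 1 − 0.9044 = 0.0956.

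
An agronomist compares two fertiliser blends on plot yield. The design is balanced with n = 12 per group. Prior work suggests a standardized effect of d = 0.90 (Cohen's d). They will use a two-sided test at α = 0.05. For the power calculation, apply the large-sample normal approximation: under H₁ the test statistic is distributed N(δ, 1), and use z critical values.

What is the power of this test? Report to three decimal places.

Noncentrality parameter: δ = d·√(n/2) = 0.90 × √(12/2) = 2.2045
Critical value for a two-sided test at α = 0.05: z_{α/2} = 1.960.
Power = Φ(δ − 1.960) + Φ(−δ − 1.960) = Φ(0.245) + Φ(-4.165) = 0.5966 + 0.0000 = 0.5966.

Power ≈ 0.597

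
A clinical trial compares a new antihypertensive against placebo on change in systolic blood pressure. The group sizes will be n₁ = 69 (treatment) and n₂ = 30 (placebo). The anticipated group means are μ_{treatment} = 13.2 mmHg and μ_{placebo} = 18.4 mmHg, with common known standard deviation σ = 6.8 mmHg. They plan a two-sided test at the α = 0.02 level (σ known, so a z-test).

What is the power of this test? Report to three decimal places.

Power ≈ 0.879

Standardized effect: d = |μ_{treatment} − μ_{placebo}| / σ = |13.2 − 18.4| / 6.8 = 0.7647
Noncentrality parameter: δ = d / √(1/n₁ + 1/n₂) = 0.7647 / √(1/69 + 1/30) = 3.4967
Two-sided α = 0.02 → critical value z_{0.01} = 2.326.
Power = Φ(δ − 2.326) + Φ(−δ − 2.326) = Φ(1.170) + Φ(-5.823) = 0.8791 + 0.0000 = 0.8791.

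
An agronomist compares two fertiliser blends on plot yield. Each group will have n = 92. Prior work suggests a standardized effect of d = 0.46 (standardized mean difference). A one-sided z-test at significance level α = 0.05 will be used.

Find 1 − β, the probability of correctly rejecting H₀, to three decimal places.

Power ≈ 0.930

Noncentrality parameter: δ = d·√(n/2) = 0.46 × √(92/2) = 3.1199
Critical value for a one-sided test at α = 0.05: z_α = 1.645.
Power = Φ(δ − 1.645) = Φ(1.475) = 0.9299.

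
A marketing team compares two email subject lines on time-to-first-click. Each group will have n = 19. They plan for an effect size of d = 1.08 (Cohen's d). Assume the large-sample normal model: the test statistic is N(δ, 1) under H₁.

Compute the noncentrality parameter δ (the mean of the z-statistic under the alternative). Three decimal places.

δ ≈ 3.329

δ = d·√(n/2) = 1.08 × √(19/2) = 3.3288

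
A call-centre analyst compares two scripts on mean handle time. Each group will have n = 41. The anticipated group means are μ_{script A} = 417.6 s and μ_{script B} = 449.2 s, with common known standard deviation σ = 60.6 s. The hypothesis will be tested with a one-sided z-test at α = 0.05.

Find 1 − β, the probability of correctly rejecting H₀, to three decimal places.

Power ≈ 0.763

Standardized effect: d = |μ_{script A} − μ_{script B}| / σ = |417.6 − 449.2| / 60.6 = 0.5215
Noncentrality parameter: δ = d·√(n/2) = 0.5215 × √(41/2) = 2.3610
Critical value for a one-sided test at α = 0.05: z_α = 1.645.
Power = Φ(δ − 1.645) = Φ(0.716) = 0.7630.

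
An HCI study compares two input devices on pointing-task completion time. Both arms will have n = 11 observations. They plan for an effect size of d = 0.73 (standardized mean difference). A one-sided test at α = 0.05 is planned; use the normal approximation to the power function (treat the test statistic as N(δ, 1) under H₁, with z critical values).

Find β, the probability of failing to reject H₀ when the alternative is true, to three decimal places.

Noncentrality parameter: δ = d·√(n/2) = 0.73 × √(11/2) = 1.7120
One-sided α = 0.05 → critical value z_{0.05} = 1.645.
Power = P(Z > 1.645 − δ) = Φ(0.067) = 0.5268.
Type II error: β = 1 − power = 1 − 0.5268 = 0.4732.

β ≈ 0.473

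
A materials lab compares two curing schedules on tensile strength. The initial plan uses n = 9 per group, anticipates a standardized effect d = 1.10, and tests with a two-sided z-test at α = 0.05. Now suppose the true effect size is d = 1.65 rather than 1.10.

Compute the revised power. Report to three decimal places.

With d = 1.65: δ = d·√(n/2) = 1.65 × √(9/2) = 3.5002. Critical value z_{0.025} = 1.960.
Revised power = Φ(δ − 1.960) + Φ(−δ − 1.960) = Φ(1.540) + Φ(-5.460) = 0.9382 + 0.0000 = 0.9382.

Power ≈ 0.938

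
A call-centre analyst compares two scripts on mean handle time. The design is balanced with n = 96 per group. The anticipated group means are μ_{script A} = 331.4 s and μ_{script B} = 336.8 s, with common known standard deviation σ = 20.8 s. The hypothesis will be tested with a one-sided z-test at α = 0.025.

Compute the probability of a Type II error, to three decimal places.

β ≈ 0.564

Standardized effect: d = |μ_{script A} − μ_{script B}| / σ = |331.4 − 336.8| / 20.8 = 0.2596
Noncentrality parameter: δ = d·√(n/2) = 0.2596 × √(96/2) = 1.7987
Critical value for a one-sided test at α = 0.025: z_α = 1.960.
Power = P(Z > 1.960 − δ) = Φ(-0.161) = 0.4359.
Type II error: β = 1 − power = 1 − 0.4359 = 0.5641.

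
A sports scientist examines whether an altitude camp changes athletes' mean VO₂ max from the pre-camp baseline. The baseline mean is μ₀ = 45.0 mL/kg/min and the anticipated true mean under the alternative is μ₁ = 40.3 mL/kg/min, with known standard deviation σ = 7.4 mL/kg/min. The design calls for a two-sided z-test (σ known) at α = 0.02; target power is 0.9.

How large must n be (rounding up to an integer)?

Standardized effect: d = |μ₁ − μ₀| / σ = |40.3 − 45.0| / 7.4 = 0.6351
Set Φ(δ − 2.326) = 0.9; then δ − 2.326 = Φ⁻¹(0.9) = 1.282, giving δ = 3.608.
(Ignoring the negligible lower-tail rejection probability gives the usual closed-form inversion.)
δ = d·√n ⇒ n = (δ/d)² = (3.608 / 0.6351)² = 32.27.
Rounding up, n = 33.

n = 33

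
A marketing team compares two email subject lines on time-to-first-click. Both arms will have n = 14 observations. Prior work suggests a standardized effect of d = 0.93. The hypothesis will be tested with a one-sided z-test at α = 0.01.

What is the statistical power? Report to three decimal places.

Power ≈ 0.553

Noncentrality parameter: δ = d·√(n/2) = 0.93 × √(14/2) = 2.4605
Critical value for a one-sided test at α = 0.01: z_α = 2.326.
Power = Φ(δ − 2.326) = Φ(0.134) = 0.5534.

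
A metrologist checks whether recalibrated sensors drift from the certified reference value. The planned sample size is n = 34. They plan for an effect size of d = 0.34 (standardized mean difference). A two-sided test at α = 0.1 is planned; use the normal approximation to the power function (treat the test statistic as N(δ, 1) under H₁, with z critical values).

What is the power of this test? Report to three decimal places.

Power ≈ 0.632

Noncentrality parameter: δ = d·√n = 0.34 × √34 = 1.9825
Critical value for a two-sided test at α = 0.1: z_{α/2} = 1.645.
Power = Φ(δ − 1.645) + Φ(−δ − 1.645) = Φ(0.338) + Φ(-3.627) = 0.6322 + 0.0001 = 0.6323.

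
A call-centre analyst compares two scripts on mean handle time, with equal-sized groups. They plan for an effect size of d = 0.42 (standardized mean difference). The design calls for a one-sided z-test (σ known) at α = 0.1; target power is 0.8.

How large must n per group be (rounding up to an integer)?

For power 0.8 need Φ(δ − z_{0.1}) = 0.8, so δ = z_{0.1} + z_{0.20} = 1.282 + 0.842 = 2.123.
δ = d·√(n/2) ⇒ n = 2(δ/d)² = 2 × (2.123 / 0.42)² = 51.11.
Rounding up, n = 52 per group.

n = 52 per group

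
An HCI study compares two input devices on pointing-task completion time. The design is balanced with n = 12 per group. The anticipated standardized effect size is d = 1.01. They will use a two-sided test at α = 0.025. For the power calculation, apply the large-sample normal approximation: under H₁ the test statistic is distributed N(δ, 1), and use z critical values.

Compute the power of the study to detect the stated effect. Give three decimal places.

Noncentrality parameter: δ = d·√(n/2) = 1.01 × √(12/2) = 2.4740
Two-sided α = 0.025 → critical value z_{0.0125} = 2.241.
Power = Φ(δ − 2.241) + Φ(−δ − 2.241) = Φ(0.233) + Φ(-4.715) = 0.5920 + 0.0000 = 0.5920.

Power ≈ 0.592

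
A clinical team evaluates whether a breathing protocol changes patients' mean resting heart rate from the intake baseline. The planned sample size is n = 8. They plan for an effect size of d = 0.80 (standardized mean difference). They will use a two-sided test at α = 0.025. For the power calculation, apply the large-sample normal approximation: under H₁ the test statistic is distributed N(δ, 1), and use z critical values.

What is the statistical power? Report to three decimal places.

Noncentrality parameter: δ = d·√n = 0.80 × √8 = 2.2627
Two-sided α = 0.025 → critical value z_{0.0125} = 2.241.
Power = Φ(δ − 2.241) + Φ(−δ − 2.241) = Φ(0.021) + Φ(-4.504) = 0.5085 + 0.0000 = 0.5085.

Power ≈ 0.509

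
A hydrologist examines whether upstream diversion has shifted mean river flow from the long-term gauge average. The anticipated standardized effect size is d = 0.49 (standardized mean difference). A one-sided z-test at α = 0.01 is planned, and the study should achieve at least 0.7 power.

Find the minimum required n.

For power 0.7 need Φ(δ − z_{0.01}) = 0.7, so δ = z_{0.01} + z_{0.30} = 2.326 + 0.524 = 2.851.
δ = d·√n ⇒ n = (δ/d)² = (2.851 / 0.49)² = 33.85.
Rounding up, n = 34.

n = 34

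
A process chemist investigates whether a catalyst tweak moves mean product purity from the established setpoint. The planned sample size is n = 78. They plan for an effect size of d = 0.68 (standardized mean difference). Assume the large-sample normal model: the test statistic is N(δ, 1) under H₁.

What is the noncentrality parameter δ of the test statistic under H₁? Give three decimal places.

δ ≈ 6.006

The noncentrality parameter scales effect size by the design's sample-size factor: δ = d·√n = 0.68 × √78 = 6.0056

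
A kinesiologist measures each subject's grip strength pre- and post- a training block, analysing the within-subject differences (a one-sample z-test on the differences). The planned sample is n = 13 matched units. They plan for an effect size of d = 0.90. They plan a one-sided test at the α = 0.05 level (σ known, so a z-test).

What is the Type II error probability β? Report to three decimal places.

Noncentrality parameter: δ = d·√n = 0.90 × √13 = 3.2450
Critical value for a one-sided test at α = 0.05: z_α = 1.645.
Power = P(Z > 1.645 − δ) = Φ(1.600) = 0.9452.
Type II error: β = 1 − power = 1 − 0.9452 = 0.0548.

β ≈ 0.055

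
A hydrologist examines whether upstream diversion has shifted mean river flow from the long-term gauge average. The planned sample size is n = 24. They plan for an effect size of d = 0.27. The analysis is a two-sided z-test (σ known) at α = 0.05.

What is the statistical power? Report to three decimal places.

Noncentrality parameter: δ = d·√n = 0.27 × √24 = 1.3227
Critical value for a two-sided test at α = 0.05: z_{α/2} = 1.960.
Power = Φ(δ − 1.960) + Φ(−δ − 1.960) = Φ(-0.637) + Φ(-3.283) = 0.2620 + 0.0005 = 0.2625.

Power ≈ 0.262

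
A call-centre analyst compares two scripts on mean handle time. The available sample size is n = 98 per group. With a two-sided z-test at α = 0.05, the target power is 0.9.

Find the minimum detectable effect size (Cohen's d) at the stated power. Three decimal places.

Need Φ(δ − 1.960) = 0.9, so δ = 1.960 + 1.282 = 3.242.
(The second rejection-region term Φ(−δ − z_{α/2}) is negligible and dropped.)
δ = d·√(n/2) ⇒ d = δ/√(n/2) = 3.242/√(98/2) = 0.4631.

d ≈ 0.463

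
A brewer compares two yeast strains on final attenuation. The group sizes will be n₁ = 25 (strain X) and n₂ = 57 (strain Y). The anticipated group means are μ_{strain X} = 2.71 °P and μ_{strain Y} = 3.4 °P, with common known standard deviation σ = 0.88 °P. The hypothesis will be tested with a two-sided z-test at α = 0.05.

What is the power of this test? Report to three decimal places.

Power ≈ 0.905

Standardized effect: d = |μ_{strain X} − μ_{strain Y}| / σ = |2.71 − 3.4| / 0.88 = 0.7841
Noncentrality parameter: δ = d / √(1/n₁ + 1/n₂) = 0.7841 / √(1/25 + 1/57) = 3.2686
Two-sided α = 0.05 → critical value z_{0.025} = 1.960.
Power = Φ(δ − 1.960) + Φ(−δ − 1.960) = Φ(1.309) + Φ(-5.229) = 0.9047 + 0.0000 = 0.9047.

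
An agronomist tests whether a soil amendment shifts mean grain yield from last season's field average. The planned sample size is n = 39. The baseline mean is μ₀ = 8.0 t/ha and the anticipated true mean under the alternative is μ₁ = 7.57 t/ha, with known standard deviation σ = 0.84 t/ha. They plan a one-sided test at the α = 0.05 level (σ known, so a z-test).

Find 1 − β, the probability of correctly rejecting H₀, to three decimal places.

Standardized effect: d = |μ₁ − μ₀| / σ = |7.57 − 8.0| / 0.84 = 0.5119
Noncentrality parameter: δ = d·√n = 0.5119 × √39 = 3.1968
Critical value for a one-sided test at α = 0.05: z_α = 1.645.
Power = Φ(δ − 1.645) = Φ(1.552) = 0.9397.

Power ≈ 0.940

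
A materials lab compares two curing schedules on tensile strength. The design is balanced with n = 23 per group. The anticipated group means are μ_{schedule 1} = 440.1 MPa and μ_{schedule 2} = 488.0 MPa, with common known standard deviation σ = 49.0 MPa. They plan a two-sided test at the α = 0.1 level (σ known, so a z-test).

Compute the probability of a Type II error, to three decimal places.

Standardized effect: d = |μ_{schedule 1} − μ_{schedule 2}| / σ = |440.1 − 488.0| / 49.0 = 0.9776
Noncentrality parameter: δ = d·√(n/2) = 0.9776 × √(23/2) = 3.3150
Critical value for a two-sided test at α = 0.1: z_{α/2} = 1.645.
Power = Φ(δ − 1.645) + Φ(−δ − 1.645) = Φ(1.670) + Φ(-4.960) = 0.9526 + 0.0000 = 0.9526.
Type II error: β = 1 − power = 1 − 0.9526 = 0.0474.

β ≈ 0.047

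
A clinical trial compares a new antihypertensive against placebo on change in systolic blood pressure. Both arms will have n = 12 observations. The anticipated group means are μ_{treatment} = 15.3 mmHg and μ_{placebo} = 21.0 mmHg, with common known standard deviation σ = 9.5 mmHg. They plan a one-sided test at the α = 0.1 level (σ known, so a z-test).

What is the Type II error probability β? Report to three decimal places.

β ≈ 0.425

Standardized effect: d = |μ_{treatment} − μ_{placebo}| / σ = |15.3 − 21.0| / 9.5 = 0.6000
Noncentrality parameter: δ = d·√(n/2) = 0.6000 × √(12/2) = 1.4697
Critical value for a one-sided test at α = 0.1: z_α = 1.282.
Power = Φ(δ − 1.282) = Φ(0.188) = 0.5746.
Type II error: β = 1 − power = 1 − 0.5746 = 0.4254.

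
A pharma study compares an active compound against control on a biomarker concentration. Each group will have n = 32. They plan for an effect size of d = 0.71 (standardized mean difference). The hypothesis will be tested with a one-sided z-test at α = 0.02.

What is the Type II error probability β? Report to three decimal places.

Noncentrality parameter: δ = d·√(n/2) = 0.71 × √(32/2) = 2.8400
Critical value for a one-sided test at α = 0.02: z_α = 2.054.
Power = Φ(δ − 2.054) = Φ(0.786) = 0.7841.
Type II error: β = 1 − power = 1 − 0.7841 = 0.2159.

β ≈ 0.216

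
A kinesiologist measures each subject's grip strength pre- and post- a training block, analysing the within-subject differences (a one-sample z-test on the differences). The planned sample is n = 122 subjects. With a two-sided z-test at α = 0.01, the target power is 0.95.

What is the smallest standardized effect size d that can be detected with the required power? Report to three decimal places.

d ≈ 0.382

Need Φ(δ − 2.576) = 0.95, so δ = 2.576 + 1.645 = 4.221.
(The second rejection-region term Φ(−δ − z_{α/2}) is negligible and dropped.)
δ = d·√n ⇒ d = δ/√n = 4.221/√122 = 0.3821.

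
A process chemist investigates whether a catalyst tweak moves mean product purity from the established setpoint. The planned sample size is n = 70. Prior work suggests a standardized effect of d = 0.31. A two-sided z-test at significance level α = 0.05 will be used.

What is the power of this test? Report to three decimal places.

Noncentrality parameter: δ = d·√n = 0.31 × √70 = 2.5936
Two-sided α = 0.05 → critical value z_{0.025} = 1.960.
Power = Φ(δ − 1.960) + Φ(−δ − 1.960) = Φ(0.634) + Φ(-4.554) = 0.7369 + 0.0000 = 0.7369.

Power ≈ 0.737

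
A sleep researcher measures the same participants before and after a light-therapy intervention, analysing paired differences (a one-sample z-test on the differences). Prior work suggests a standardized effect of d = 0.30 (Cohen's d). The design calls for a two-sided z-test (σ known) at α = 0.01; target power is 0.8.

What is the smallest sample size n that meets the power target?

Set Φ(δ − 2.576) = 0.8; then δ − 2.576 = Φ⁻¹(0.8) = 0.842, giving δ = 3.417.
(Ignoring the negligible lower-tail rejection probability gives the usual closed-form inversion.)
δ = d·√n ⇒ n = (δ/d)² = (3.417 / 0.30)² = 129.77.
Rounding up, n = 130.

n = 130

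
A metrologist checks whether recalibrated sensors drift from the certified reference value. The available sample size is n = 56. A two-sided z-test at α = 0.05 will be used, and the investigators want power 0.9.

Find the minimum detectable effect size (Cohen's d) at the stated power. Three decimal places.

d ≈ 0.433

Need Φ(δ − 1.960) = 0.9, so δ = 1.960 + 1.282 = 3.242.
(The second rejection-region term Φ(−δ − z_{α/2}) is negligible and dropped.)
δ = d·√n ⇒ d = δ/√n = 3.242/√56 = 0.4332.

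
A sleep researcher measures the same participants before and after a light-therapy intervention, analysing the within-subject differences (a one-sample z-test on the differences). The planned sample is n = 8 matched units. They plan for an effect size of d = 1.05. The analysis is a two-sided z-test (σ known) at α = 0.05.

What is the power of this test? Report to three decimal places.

Power ≈ 0.844

Noncentrality parameter: δ = d·√n = 1.05 × √8 = 2.9698
Critical value for a two-sided test at α = 0.05: z_{α/2} = 1.960.
Power = Φ(δ − 1.960) + Φ(−δ − 1.960) = Φ(1.010) + Φ(-4.930) = 0.8437 + 0.0000 = 0.8437.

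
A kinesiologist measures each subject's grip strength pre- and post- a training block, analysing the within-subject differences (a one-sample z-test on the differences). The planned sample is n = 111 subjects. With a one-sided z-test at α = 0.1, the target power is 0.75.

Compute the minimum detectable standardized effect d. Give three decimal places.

d ≈ 0.186

Need Φ(δ − 1.282) = 0.75, so δ = 1.282 + 0.674 = 1.956.
δ = d·√n ⇒ d = δ/√n = 1.956/√111 = 0.1857.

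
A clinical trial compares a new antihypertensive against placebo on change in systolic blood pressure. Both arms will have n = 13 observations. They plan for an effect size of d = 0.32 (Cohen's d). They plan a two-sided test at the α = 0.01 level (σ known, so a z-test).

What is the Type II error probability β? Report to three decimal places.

Noncentrality parameter: δ = d·√(n/2) = 0.32 × √(13/2) = 0.8158
Critical value for a two-sided test at α = 0.01: z_{α/2} = 2.576.
Power = Φ(δ − 2.576) + Φ(−δ − 2.576) = Φ(-1.760) + Φ(-3.392) = 0.0392 + 0.0003 = 0.0396.
Type II error: β = 1 − power = 1 − 0.0396 = 0.9604.

β ≈ 0.960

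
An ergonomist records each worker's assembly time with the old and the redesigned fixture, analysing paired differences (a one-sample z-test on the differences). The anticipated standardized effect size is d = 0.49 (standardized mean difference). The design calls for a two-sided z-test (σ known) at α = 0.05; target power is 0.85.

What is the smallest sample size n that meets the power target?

For power 0.85 need Φ(δ − z_{0.025}) = 0.85, so δ = z_{0.025} + z_{0.15} = 1.960 + 1.036 = 2.996.
(Ignoring the negligible lower-tail rejection probability gives the usual closed-form inversion.)
δ = d·√n ⇒ n = (δ/d)² = (2.996 / 0.49)² = 37.39.
Round up to the next whole unit.

n = 38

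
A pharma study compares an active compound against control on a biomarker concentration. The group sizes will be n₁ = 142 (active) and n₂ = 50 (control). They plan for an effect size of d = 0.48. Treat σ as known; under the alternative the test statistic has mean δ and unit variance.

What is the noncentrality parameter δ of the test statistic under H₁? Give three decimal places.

δ ≈ 2.919

δ = d / √(1/n₁ + 1/n₂) = 0.48 / √(1/142 + 1/50) = 2.9189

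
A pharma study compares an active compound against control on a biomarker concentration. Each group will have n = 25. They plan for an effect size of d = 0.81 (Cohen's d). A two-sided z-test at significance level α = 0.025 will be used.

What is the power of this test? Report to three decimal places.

Noncentrality parameter: δ = d·√(n/2) = 0.81 × √(25/2) = 2.8638
Critical value for a two-sided test at α = 0.025: z_{α/2} = 2.241.
Power = Φ(δ − 2.241) + Φ(−δ − 2.241) = Φ(0.622) + Φ(-5.105) = 0.7332 + 0.0000 = 0.7332.

Power ≈ 0.733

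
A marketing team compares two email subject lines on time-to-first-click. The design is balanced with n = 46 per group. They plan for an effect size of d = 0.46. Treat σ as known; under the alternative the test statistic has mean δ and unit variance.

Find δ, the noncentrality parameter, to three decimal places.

The noncentrality parameter scales effect size by the design's sample-size factor: δ = d·√(n/2) = 0.46 × √(46/2) = 2.2061

δ ≈ 2.206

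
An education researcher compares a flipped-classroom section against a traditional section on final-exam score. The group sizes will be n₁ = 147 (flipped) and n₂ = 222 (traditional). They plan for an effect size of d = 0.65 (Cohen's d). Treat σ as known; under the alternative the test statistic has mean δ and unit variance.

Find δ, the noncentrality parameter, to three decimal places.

The noncentrality parameter scales effect size by the design's sample-size factor: δ = d / √(1/n₁ + 1/n₂) = 0.65 / √(1/147 + 1/222) = 6.1127

δ ≈ 6.113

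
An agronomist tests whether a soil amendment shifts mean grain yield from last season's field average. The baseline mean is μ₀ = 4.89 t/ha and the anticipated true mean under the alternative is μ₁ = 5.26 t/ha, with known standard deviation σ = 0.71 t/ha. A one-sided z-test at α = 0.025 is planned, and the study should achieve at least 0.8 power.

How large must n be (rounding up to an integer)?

Standardized effect: d = |μ₁ − μ₀| / σ = |5.26 − 4.89| / 0.71 = 0.5211
Set Φ(δ − 1.960) = 0.8; then δ − 1.960 = Φ⁻¹(0.8) = 0.842, giving δ = 2.802.
δ = d·√n ⇒ n = (δ/d)² = (2.802 / 0.5211)² = 28.90.
Rounding up, n = 29.

n = 29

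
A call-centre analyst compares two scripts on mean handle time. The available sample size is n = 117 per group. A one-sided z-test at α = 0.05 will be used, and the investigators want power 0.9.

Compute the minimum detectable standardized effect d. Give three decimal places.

Required noncentrality: δ = z_{0.05} + z_{0.10} = 1.645 + 1.282 = 2.926.
δ = d·√(n/2) ⇒ d = δ/√(n/2) = 2.926/√(117/2) = 0.3826.

d ≈ 0.383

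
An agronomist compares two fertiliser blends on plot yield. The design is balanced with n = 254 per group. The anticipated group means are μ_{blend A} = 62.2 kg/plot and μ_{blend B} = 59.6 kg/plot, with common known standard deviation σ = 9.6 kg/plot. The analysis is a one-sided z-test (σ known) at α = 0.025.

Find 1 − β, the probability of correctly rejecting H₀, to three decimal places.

Power ≈ 0.863

Standardized effect: d = |μ_{blend A} − μ_{blend B}| / σ = |62.2 − 59.6| / 9.6 = 0.2708
Noncentrality parameter: δ = d·√(n/2) = 0.2708 × √(254/2) = 3.0521
Critical value for a one-sided test at α = 0.025: z_α = 1.960.
Power = Φ(δ − 1.960) = Φ(1.092) = 0.8626.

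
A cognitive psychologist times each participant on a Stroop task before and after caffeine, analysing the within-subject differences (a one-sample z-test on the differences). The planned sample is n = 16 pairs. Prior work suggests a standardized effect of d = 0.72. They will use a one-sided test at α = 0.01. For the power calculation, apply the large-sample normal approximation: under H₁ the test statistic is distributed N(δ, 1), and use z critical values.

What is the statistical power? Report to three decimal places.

Power ≈ 0.710

Noncentrality parameter: δ = d·√n = 0.72 × √16 = 2.8800
One-sided α = 0.01 → critical value z_{0.01} = 2.326.
Power = Φ(δ − 2.326) = Φ(0.554) = 0.7101.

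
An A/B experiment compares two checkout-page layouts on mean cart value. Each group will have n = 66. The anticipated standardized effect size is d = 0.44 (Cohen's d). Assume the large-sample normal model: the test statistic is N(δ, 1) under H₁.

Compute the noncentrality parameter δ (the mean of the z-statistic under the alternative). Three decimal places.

δ ≈ 2.528

δ = d·√(n/2) = 0.44 × √(66/2) = 2.5276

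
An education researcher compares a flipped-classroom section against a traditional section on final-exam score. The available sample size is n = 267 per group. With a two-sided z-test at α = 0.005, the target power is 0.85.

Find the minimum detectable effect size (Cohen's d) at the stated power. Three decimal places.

Required noncentrality: δ = z_{0.0025} + z_{0.15} = 2.807 + 1.036 = 3.843.
(Lower-tail contribution to power is negligible for δ > 0.)
δ = d·√(n/2) ⇒ d = δ/√(n/2) = 3.843/√(267/2) = 0.3326.

d ≈ 0.333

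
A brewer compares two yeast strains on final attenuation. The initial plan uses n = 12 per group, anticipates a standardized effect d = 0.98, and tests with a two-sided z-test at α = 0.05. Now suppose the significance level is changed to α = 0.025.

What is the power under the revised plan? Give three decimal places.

δ = d·√(n/2) = 0.98 × √(12/2) = 2.4005 (unchanged). New critical value: z_{0.0125} = 2.241.
Revised power = Φ(δ − 2.241) + Φ(−δ − 2.241) = Φ(0.159) + Φ(-4.642) = 0.5632 + 0.0000 = 0.5632.

Power ≈ 0.563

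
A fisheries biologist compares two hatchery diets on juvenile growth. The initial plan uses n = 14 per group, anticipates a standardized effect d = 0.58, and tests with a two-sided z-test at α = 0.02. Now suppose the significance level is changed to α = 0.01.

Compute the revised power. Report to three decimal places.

Power ≈ 0.149

δ = d·√(n/2) = 0.58 × √(14/2) = 1.5345 (unchanged). New critical value: z_{0.005} = 2.576.
Revised power = Φ(δ − 2.576) + Φ(−δ − 2.576) = Φ(-1.041) + Φ(-4.110) = 0.1489 + 0.0000 = 0.1489.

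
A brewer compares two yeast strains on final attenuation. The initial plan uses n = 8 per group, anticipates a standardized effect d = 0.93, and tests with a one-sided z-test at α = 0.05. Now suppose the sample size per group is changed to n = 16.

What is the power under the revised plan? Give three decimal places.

With n = 16 per group: δ = d·√(n/2) = 0.93 × √(16/2) = 2.6304. Critical value z_{0.05} = 1.645.
Revised power = P(Z > 1.645 − δ) = Φ(0.986) = 0.8378.

Power ≈ 0.838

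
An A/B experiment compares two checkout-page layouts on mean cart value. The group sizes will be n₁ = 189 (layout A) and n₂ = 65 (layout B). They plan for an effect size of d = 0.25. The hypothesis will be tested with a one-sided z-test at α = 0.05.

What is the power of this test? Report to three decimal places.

Power ≈ 0.537

Noncentrality parameter: δ = d / √(1/n₁ + 1/n₂) = 0.25 / √(1/189 + 1/65) = 1.7386
One-sided α = 0.05 → critical value z_{0.05} = 1.645.
Power = Φ(δ − 1.645) = Φ(0.094) = 0.5374.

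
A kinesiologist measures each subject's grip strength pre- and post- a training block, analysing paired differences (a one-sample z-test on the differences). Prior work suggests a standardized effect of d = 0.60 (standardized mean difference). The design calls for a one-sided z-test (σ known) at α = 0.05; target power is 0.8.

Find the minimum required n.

n = 18

For power 0.8 need Φ(δ − z_{0.05}) = 0.8, so δ = z_{0.05} + z_{0.20} = 1.645 + 0.842 = 2.486.
δ = d·√n ⇒ n = (δ/d)² = (2.486 / 0.60)² = 17.17.
Round up to the next whole unit.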